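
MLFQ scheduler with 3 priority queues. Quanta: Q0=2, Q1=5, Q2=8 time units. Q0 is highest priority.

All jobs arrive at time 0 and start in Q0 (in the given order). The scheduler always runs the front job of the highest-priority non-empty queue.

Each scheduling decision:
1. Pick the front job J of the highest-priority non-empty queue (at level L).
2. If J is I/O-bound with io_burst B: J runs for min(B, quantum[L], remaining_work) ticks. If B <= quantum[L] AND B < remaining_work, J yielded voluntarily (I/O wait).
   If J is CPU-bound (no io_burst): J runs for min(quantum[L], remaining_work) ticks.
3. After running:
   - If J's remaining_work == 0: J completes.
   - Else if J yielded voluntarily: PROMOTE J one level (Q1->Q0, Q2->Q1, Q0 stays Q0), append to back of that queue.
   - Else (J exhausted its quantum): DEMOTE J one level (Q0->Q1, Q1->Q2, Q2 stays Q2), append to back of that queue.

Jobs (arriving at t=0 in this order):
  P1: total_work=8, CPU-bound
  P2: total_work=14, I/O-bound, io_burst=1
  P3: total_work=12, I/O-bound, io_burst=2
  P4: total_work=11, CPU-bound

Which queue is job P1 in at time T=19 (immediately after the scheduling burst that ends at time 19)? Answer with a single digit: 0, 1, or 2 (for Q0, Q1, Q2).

Answer: 1

Derivation:
t=0-2: P1@Q0 runs 2, rem=6, quantum used, demote→Q1. Q0=[P2,P3,P4] Q1=[P1] Q2=[]
t=2-3: P2@Q0 runs 1, rem=13, I/O yield, promote→Q0. Q0=[P3,P4,P2] Q1=[P1] Q2=[]
t=3-5: P3@Q0 runs 2, rem=10, I/O yield, promote→Q0. Q0=[P4,P2,P3] Q1=[P1] Q2=[]
t=5-7: P4@Q0 runs 2, rem=9, quantum used, demote→Q1. Q0=[P2,P3] Q1=[P1,P4] Q2=[]
t=7-8: P2@Q0 runs 1, rem=12, I/O yield, promote→Q0. Q0=[P3,P2] Q1=[P1,P4] Q2=[]
t=8-10: P3@Q0 runs 2, rem=8, I/O yield, promote→Q0. Q0=[P2,P3] Q1=[P1,P4] Q2=[]
t=10-11: P2@Q0 runs 1, rem=11, I/O yield, promote→Q0. Q0=[P3,P2] Q1=[P1,P4] Q2=[]
t=11-13: P3@Q0 runs 2, rem=6, I/O yield, promote→Q0. Q0=[P2,P3] Q1=[P1,P4] Q2=[]
t=13-14: P2@Q0 runs 1, rem=10, I/O yield, promote→Q0. Q0=[P3,P2] Q1=[P1,P4] Q2=[]
t=14-16: P3@Q0 runs 2, rem=4, I/O yield, promote→Q0. Q0=[P2,P3] Q1=[P1,P4] Q2=[]
t=16-17: P2@Q0 runs 1, rem=9, I/O yield, promote→Q0. Q0=[P3,P2] Q1=[P1,P4] Q2=[]
t=17-19: P3@Q0 runs 2, rem=2, I/O yield, promote→Q0. Q0=[P2,P3] Q1=[P1,P4] Q2=[]
t=19-20: P2@Q0 runs 1, rem=8, I/O yield, promote→Q0. Q0=[P3,P2] Q1=[P1,P4] Q2=[]
t=20-22: P3@Q0 runs 2, rem=0, completes. Q0=[P2] Q1=[P1,P4] Q2=[]
t=22-23: P2@Q0 runs 1, rem=7, I/O yield, promote→Q0. Q0=[P2] Q1=[P1,P4] Q2=[]
t=23-24: P2@Q0 runs 1, rem=6, I/O yield, promote→Q0. Q0=[P2] Q1=[P1,P4] Q2=[]
t=24-25: P2@Q0 runs 1, rem=5, I/O yield, promote→Q0. Q0=[P2] Q1=[P1,P4] Q2=[]
t=25-26: P2@Q0 runs 1, rem=4, I/O yield, promote→Q0. Q0=[P2] Q1=[P1,P4] Q2=[]
t=26-27: P2@Q0 runs 1, rem=3, I/O yield, promote→Q0. Q0=[P2] Q1=[P1,P4] Q2=[]
t=27-28: P2@Q0 runs 1, rem=2, I/O yield, promote→Q0. Q0=[P2] Q1=[P1,P4] Q2=[]
t=28-29: P2@Q0 runs 1, rem=1, I/O yield, promote→Q0. Q0=[P2] Q1=[P1,P4] Q2=[]
t=29-30: P2@Q0 runs 1, rem=0, completes. Q0=[] Q1=[P1,P4] Q2=[]
t=30-35: P1@Q1 runs 5, rem=1, quantum used, demote→Q2. Q0=[] Q1=[P4] Q2=[P1]
t=35-40: P4@Q1 runs 5, rem=4, quantum used, demote→Q2. Q0=[] Q1=[] Q2=[P1,P4]
t=40-41: P1@Q2 runs 1, rem=0, completes. Q0=[] Q1=[] Q2=[P4]
t=41-45: P4@Q2 runs 4, rem=0, completes. Q0=[] Q1=[] Q2=[]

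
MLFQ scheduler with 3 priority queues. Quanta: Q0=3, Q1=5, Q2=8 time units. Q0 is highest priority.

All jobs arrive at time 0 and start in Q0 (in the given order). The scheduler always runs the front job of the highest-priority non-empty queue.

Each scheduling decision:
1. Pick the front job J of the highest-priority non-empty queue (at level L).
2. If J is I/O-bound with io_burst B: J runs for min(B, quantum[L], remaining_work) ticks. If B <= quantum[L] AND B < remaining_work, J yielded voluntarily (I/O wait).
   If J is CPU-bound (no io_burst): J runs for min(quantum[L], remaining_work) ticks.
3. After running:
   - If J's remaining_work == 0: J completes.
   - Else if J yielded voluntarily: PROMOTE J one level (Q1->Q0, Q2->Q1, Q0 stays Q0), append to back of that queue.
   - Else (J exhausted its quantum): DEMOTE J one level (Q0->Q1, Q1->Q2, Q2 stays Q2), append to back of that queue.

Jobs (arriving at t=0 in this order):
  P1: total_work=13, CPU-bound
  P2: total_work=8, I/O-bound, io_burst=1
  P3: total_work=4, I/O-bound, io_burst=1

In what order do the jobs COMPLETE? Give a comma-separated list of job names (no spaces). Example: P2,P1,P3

Answer: P3,P2,P1

Derivation:
t=0-3: P1@Q0 runs 3, rem=10, quantum used, demote→Q1. Q0=[P2,P3] Q1=[P1] Q2=[]
t=3-4: P2@Q0 runs 1, rem=7, I/O yield, promote→Q0. Q0=[P3,P2] Q1=[P1] Q2=[]
t=4-5: P3@Q0 runs 1, rem=3, I/O yield, promote→Q0. Q0=[P2,P3] Q1=[P1] Q2=[]
t=5-6: P2@Q0 runs 1, rem=6, I/O yield, promote→Q0. Q0=[P3,P2] Q1=[P1] Q2=[]
t=6-7: P3@Q0 runs 1, rem=2, I/O yield, promote→Q0. Q0=[P2,P3] Q1=[P1] Q2=[]
t=7-8: P2@Q0 runs 1, rem=5, I/O yield, promote→Q0. Q0=[P3,P2] Q1=[P1] Q2=[]
t=8-9: P3@Q0 runs 1, rem=1, I/O yield, promote→Q0. Q0=[P2,P3] Q1=[P1] Q2=[]
t=9-10: P2@Q0 runs 1, rem=4, I/O yield, promote→Q0. Q0=[P3,P2] Q1=[P1] Q2=[]
t=10-11: P3@Q0 runs 1, rem=0, completes. Q0=[P2] Q1=[P1] Q2=[]
t=11-12: P2@Q0 runs 1, rem=3, I/O yield, promote→Q0. Q0=[P2] Q1=[P1] Q2=[]
t=12-13: P2@Q0 runs 1, rem=2, I/O yield, promote→Q0. Q0=[P2] Q1=[P1] Q2=[]
t=13-14: P2@Q0 runs 1, rem=1, I/O yield, promote→Q0. Q0=[P2] Q1=[P1] Q2=[]
t=14-15: P2@Q0 runs 1, rem=0, completes. Q0=[] Q1=[P1] Q2=[]
t=15-20: P1@Q1 runs 5, rem=5, quantum used, demote→Q2. Q0=[] Q1=[] Q2=[P1]
t=20-25: P1@Q2 runs 5, rem=0, completes. Q0=[] Q1=[] Q2=[]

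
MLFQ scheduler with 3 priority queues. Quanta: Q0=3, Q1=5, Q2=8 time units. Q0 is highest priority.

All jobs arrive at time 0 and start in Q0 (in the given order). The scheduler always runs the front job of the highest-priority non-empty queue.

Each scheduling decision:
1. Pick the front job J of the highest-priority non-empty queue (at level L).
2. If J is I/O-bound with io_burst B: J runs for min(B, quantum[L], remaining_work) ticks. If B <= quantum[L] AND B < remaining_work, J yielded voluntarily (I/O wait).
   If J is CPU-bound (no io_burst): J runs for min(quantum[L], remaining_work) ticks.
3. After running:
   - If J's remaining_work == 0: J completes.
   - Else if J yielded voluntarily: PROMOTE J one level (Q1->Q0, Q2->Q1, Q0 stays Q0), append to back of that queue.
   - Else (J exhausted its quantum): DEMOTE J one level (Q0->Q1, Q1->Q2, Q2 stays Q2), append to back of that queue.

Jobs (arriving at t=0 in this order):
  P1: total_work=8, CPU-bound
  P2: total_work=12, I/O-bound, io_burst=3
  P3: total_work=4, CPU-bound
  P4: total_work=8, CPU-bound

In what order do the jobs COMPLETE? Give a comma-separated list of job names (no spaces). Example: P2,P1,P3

Answer: P2,P1,P3,P4

Derivation:
t=0-3: P1@Q0 runs 3, rem=5, quantum used, demote→Q1. Q0=[P2,P3,P4] Q1=[P1] Q2=[]
t=3-6: P2@Q0 runs 3, rem=9, I/O yield, promote→Q0. Q0=[P3,P4,P2] Q1=[P1] Q2=[]
t=6-9: P3@Q0 runs 3, rem=1, quantum used, demote→Q1. Q0=[P4,P2] Q1=[P1,P3] Q2=[]
t=9-12: P4@Q0 runs 3, rem=5, quantum used, demote→Q1. Q0=[P2] Q1=[P1,P3,P4] Q2=[]
t=12-15: P2@Q0 runs 3, rem=6, I/O yield, promote→Q0. Q0=[P2] Q1=[P1,P3,P4] Q2=[]
t=15-18: P2@Q0 runs 3, rem=3, I/O yield, promote→Q0. Q0=[P2] Q1=[P1,P3,P4] Q2=[]
t=18-21: P2@Q0 runs 3, rem=0, completes. Q0=[] Q1=[P1,P3,P4] Q2=[]
t=21-26: P1@Q1 runs 5, rem=0, completes. Q0=[] Q1=[P3,P4] Q2=[]
t=26-27: P3@Q1 runs 1, rem=0, completes. Q0=[] Q1=[P4] Q2=[]
t=27-32: P4@Q1 runs 5, rem=0, completes. Q0=[] Q1=[] Q2=[]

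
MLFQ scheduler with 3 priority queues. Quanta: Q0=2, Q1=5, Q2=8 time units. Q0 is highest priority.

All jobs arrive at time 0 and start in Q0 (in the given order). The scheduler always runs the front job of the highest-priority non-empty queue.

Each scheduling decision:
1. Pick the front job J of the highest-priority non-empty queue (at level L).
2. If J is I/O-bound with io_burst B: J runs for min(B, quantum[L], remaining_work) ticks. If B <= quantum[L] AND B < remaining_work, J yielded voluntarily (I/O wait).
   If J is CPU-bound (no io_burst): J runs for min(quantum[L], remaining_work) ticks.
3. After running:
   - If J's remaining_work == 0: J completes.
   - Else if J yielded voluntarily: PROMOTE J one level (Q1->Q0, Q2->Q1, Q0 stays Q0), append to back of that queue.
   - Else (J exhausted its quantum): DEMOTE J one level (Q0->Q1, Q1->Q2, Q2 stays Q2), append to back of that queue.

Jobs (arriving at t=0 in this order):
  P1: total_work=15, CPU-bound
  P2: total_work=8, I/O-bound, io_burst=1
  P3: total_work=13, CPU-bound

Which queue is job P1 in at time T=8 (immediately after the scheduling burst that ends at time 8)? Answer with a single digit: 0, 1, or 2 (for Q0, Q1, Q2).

Answer: 1

Derivation:
t=0-2: P1@Q0 runs 2, rem=13, quantum used, demote→Q1. Q0=[P2,P3] Q1=[P1] Q2=[]
t=2-3: P2@Q0 runs 1, rem=7, I/O yield, promote→Q0. Q0=[P3,P2] Q1=[P1] Q2=[]
t=3-5: P3@Q0 runs 2, rem=11, quantum used, demote→Q1. Q0=[P2] Q1=[P1,P3] Q2=[]
t=5-6: P2@Q0 runs 1, rem=6, I/O yield, promote→Q0. Q0=[P2] Q1=[P1,P3] Q2=[]
t=6-7: P2@Q0 runs 1, rem=5, I/O yield, promote→Q0. Q0=[P2] Q1=[P1,P3] Q2=[]
t=7-8: P2@Q0 runs 1, rem=4, I/O yield, promote→Q0. Q0=[P2] Q1=[P1,P3] Q2=[]
t=8-9: P2@Q0 runs 1, rem=3, I/O yield, promote→Q0. Q0=[P2] Q1=[P1,P3] Q2=[]
t=9-10: P2@Q0 runs 1, rem=2, I/O yield, promote→Q0. Q0=[P2] Q1=[P1,P3] Q2=[]
t=10-11: P2@Q0 runs 1, rem=1, I/O yield, promote→Q0. Q0=[P2] Q1=[P1,P3] Q2=[]
t=11-12: P2@Q0 runs 1, rem=0, completes. Q0=[] Q1=[P1,P3] Q2=[]
t=12-17: P1@Q1 runs 5, rem=8, quantum used, demote→Q2. Q0=[] Q1=[P3] Q2=[P1]
t=17-22: P3@Q1 runs 5, rem=6, quantum used, demote→Q2. Q0=[] Q1=[] Q2=[P1,P3]
t=22-30: P1@Q2 runs 8, rem=0, completes. Q0=[] Q1=[] Q2=[P3]
t=30-36: P3@Q2 runs 6, rem=0, completes. Q0=[] Q1=[] Q2=[]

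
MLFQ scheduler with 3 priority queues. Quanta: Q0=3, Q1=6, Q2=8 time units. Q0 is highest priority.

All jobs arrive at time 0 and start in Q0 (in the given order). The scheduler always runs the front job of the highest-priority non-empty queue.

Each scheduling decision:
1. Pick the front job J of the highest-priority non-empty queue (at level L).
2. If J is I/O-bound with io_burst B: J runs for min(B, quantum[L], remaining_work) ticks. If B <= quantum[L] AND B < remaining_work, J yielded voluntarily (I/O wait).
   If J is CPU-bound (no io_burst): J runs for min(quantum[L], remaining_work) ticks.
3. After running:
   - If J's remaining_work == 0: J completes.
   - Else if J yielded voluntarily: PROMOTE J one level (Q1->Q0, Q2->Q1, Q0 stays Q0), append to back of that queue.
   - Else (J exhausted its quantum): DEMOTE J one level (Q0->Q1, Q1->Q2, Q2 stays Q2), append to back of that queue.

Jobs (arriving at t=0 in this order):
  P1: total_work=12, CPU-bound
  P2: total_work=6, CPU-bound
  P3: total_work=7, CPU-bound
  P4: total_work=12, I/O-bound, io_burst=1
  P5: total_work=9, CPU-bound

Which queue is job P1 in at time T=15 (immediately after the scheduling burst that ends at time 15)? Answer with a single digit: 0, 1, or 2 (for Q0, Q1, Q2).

Answer: 1

Derivation:
t=0-3: P1@Q0 runs 3, rem=9, quantum used, demote→Q1. Q0=[P2,P3,P4,P5] Q1=[P1] Q2=[]
t=3-6: P2@Q0 runs 3, rem=3, quantum used, demote→Q1. Q0=[P3,P4,P5] Q1=[P1,P2] Q2=[]
t=6-9: P3@Q0 runs 3, rem=4, quantum used, demote→Q1. Q0=[P4,P5] Q1=[P1,P2,P3] Q2=[]
t=9-10: P4@Q0 runs 1, rem=11, I/O yield, promote→Q0. Q0=[P5,P4] Q1=[P1,P2,P3] Q2=[]
t=10-13: P5@Q0 runs 3, rem=6, quantum used, demote→Q1. Q0=[P4] Q1=[P1,P2,P3,P5] Q2=[]
t=13-14: P4@Q0 runs 1, rem=10, I/O yield, promote→Q0. Q0=[P4] Q1=[P1,P2,P3,P5] Q2=[]
t=14-15: P4@Q0 runs 1, rem=9, I/O yield, promote→Q0. Q0=[P4] Q1=[P1,P2,P3,P5] Q2=[]
t=15-16: P4@Q0 runs 1, rem=8, I/O yield, promote→Q0. Q0=[P4] Q1=[P1,P2,P3,P5] Q2=[]
t=16-17: P4@Q0 runs 1, rem=7, I/O yield, promote→Q0. Q0=[P4] Q1=[P1,P2,P3,P5] Q2=[]
t=17-18: P4@Q0 runs 1, rem=6, I/O yield, promote→Q0. Q0=[P4] Q1=[P1,P2,P3,P5] Q2=[]
t=18-19: P4@Q0 runs 1, rem=5, I/O yield, promote→Q0. Q0=[P4] Q1=[P1,P2,P3,P5] Q2=[]
t=19-20: P4@Q0 runs 1, rem=4, I/O yield, promote→Q0. Q0=[P4] Q1=[P1,P2,P3,P5] Q2=[]
t=20-21: P4@Q0 runs 1, rem=3, I/O yield, promote→Q0. Q0=[P4] Q1=[P1,P2,P3,P5] Q2=[]
t=21-22: P4@Q0 runs 1, rem=2, I/O yield, promote→Q0. Q0=[P4] Q1=[P1,P2,P3,P5] Q2=[]
t=22-23: P4@Q0 runs 1, rem=1, I/O yield, promote→Q0. Q0=[P4] Q1=[P1,P2,P3,P5] Q2=[]
t=23-24: P4@Q0 runs 1, rem=0, completes. Q0=[] Q1=[P1,P2,P3,P5] Q2=[]
t=24-30: P1@Q1 runs 6, rem=3, quantum used, demote→Q2. Q0=[] Q1=[P2,P3,P5] Q2=[P1]
t=30-33: P2@Q1 runs 3, rem=0, completes. Q0=[] Q1=[P3,P5] Q2=[P1]
t=33-37: P3@Q1 runs 4, rem=0, completes. Q0=[] Q1=[P5] Q2=[P1]
t=37-43: P5@Q1 runs 6, rem=0, completes. Q0=[] Q1=[] Q2=[P1]
t=43-46: P1@Q2 runs 3, rem=0, completes. Q0=[] Q1=[] Q2=[]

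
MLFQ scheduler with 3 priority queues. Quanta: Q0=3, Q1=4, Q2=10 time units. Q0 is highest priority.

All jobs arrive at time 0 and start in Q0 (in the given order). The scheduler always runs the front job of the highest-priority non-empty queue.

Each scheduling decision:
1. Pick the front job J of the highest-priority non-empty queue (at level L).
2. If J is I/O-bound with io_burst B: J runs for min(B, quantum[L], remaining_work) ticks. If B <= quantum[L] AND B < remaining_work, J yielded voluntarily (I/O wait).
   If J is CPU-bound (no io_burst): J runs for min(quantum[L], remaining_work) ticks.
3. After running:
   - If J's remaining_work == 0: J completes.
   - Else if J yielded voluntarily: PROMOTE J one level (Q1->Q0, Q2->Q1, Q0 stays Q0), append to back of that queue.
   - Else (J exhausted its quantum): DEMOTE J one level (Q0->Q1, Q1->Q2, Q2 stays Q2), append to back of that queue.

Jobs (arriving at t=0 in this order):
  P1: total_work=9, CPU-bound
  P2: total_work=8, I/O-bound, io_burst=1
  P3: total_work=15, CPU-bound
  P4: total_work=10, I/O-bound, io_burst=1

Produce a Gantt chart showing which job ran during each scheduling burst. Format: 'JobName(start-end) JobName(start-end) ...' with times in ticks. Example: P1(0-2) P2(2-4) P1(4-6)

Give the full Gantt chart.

t=0-3: P1@Q0 runs 3, rem=6, quantum used, demote→Q1. Q0=[P2,P3,P4] Q1=[P1] Q2=[]
t=3-4: P2@Q0 runs 1, rem=7, I/O yield, promote→Q0. Q0=[P3,P4,P2] Q1=[P1] Q2=[]
t=4-7: P3@Q0 runs 3, rem=12, quantum used, demote→Q1. Q0=[P4,P2] Q1=[P1,P3] Q2=[]
t=7-8: P4@Q0 runs 1, rem=9, I/O yield, promote→Q0. Q0=[P2,P4] Q1=[P1,P3] Q2=[]
t=8-9: P2@Q0 runs 1, rem=6, I/O yield, promote→Q0. Q0=[P4,P2] Q1=[P1,P3] Q2=[]
t=9-10: P4@Q0 runs 1, rem=8, I/O yield, promote→Q0. Q0=[P2,P4] Q1=[P1,P3] Q2=[]
t=10-11: P2@Q0 runs 1, rem=5, I/O yield, promote→Q0. Q0=[P4,P2] Q1=[P1,P3] Q2=[]
t=11-12: P4@Q0 runs 1, rem=7, I/O yield, promote→Q0. Q0=[P2,P4] Q1=[P1,P3] Q2=[]
t=12-13: P2@Q0 runs 1, rem=4, I/O yield, promote→Q0. Q0=[P4,P2] Q1=[P1,P3] Q2=[]
t=13-14: P4@Q0 runs 1, rem=6, I/O yield, promote→Q0. Q0=[P2,P4] Q1=[P1,P3] Q2=[]
t=14-15: P2@Q0 runs 1, rem=3, I/O yield, promote→Q0. Q0=[P4,P2] Q1=[P1,P3] Q2=[]
t=15-16: P4@Q0 runs 1, rem=5, I/O yield, promote→Q0. Q0=[P2,P4] Q1=[P1,P3] Q2=[]
t=16-17: P2@Q0 runs 1, rem=2, I/O yield, promote→Q0. Q0=[P4,P2] Q1=[P1,P3] Q2=[]
t=17-18: P4@Q0 runs 1, rem=4, I/O yield, promote→Q0. Q0=[P2,P4] Q1=[P1,P3] Q2=[]
t=18-19: P2@Q0 runs 1, rem=1, I/O yield, promote→Q0. Q0=[P4,P2] Q1=[P1,P3] Q2=[]
t=19-20: P4@Q0 runs 1, rem=3, I/O yield, promote→Q0. Q0=[P2,P4] Q1=[P1,P3] Q2=[]
t=20-21: P2@Q0 runs 1, rem=0, completes. Q0=[P4] Q1=[P1,P3] Q2=[]
t=21-22: P4@Q0 runs 1, rem=2, I/O yield, promote→Q0. Q0=[P4] Q1=[P1,P3] Q2=[]
t=22-23: P4@Q0 runs 1, rem=1, I/O yield, promote→Q0. Q0=[P4] Q1=[P1,P3] Q2=[]
t=23-24: P4@Q0 runs 1, rem=0, completes. Q0=[] Q1=[P1,P3] Q2=[]
t=24-28: P1@Q1 runs 4, rem=2, quantum used, demote→Q2. Q0=[] Q1=[P3] Q2=[P1]
t=28-32: P3@Q1 runs 4, rem=8, quantum used, demote→Q2. Q0=[] Q1=[] Q2=[P1,P3]
t=32-34: P1@Q2 runs 2, rem=0, completes. Q0=[] Q1=[] Q2=[P3]
t=34-42: P3@Q2 runs 8, rem=0, completes. Q0=[] Q1=[] Q2=[]

Answer: P1(0-3) P2(3-4) P3(4-7) P4(7-8) P2(8-9) P4(9-10) P2(10-11) P4(11-12) P2(12-13) P4(13-14) P2(14-15) P4(15-16) P2(16-17) P4(17-18) P2(18-19) P4(19-20) P2(20-21) P4(21-22) P4(22-23) P4(23-24) P1(24-28) P3(28-32) P1(32-34) P3(34-42)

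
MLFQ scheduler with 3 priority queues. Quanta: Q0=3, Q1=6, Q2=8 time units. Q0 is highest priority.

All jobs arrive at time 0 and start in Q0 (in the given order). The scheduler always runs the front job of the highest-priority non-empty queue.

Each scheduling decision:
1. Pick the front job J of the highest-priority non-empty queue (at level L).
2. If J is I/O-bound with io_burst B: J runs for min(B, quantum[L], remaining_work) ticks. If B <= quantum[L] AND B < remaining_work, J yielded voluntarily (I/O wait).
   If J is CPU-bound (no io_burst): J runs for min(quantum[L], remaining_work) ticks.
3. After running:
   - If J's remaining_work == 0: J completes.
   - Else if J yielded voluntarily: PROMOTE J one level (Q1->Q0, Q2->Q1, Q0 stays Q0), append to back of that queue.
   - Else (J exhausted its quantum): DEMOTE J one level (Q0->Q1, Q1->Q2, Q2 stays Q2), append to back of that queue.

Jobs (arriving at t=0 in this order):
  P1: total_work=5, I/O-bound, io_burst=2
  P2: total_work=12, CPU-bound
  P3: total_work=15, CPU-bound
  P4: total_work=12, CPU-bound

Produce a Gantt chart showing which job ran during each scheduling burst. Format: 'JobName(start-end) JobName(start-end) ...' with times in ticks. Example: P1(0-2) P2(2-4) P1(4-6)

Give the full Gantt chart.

Answer: P1(0-2) P2(2-5) P3(5-8) P4(8-11) P1(11-13) P1(13-14) P2(14-20) P3(20-26) P4(26-32) P2(32-35) P3(35-41) P4(41-44)

Derivation:
t=0-2: P1@Q0 runs 2, rem=3, I/O yield, promote→Q0. Q0=[P2,P3,P4,P1] Q1=[] Q2=[]
t=2-5: P2@Q0 runs 3, rem=9, quantum used, demote→Q1. Q0=[P3,P4,P1] Q1=[P2] Q2=[]
t=5-8: P3@Q0 runs 3, rem=12, quantum used, demote→Q1. Q0=[P4,P1] Q1=[P2,P3] Q2=[]
t=8-11: P4@Q0 runs 3, rem=9, quantum used, demote→Q1. Q0=[P1] Q1=[P2,P3,P4] Q2=[]
t=11-13: P1@Q0 runs 2, rem=1, I/O yield, promote→Q0. Q0=[P1] Q1=[P2,P3,P4] Q2=[]
t=13-14: P1@Q0 runs 1, rem=0, completes. Q0=[] Q1=[P2,P3,P4] Q2=[]
t=14-20: P2@Q1 runs 6, rem=3, quantum used, demote→Q2. Q0=[] Q1=[P3,P4] Q2=[P2]
t=20-26: P3@Q1 runs 6, rem=6, quantum used, demote→Q2. Q0=[] Q1=[P4] Q2=[P2,P3]
t=26-32: P4@Q1 runs 6, rem=3, quantum used, demote→Q2. Q0=[] Q1=[] Q2=[P2,P3,P4]
t=32-35: P2@Q2 runs 3, rem=0, completes. Q0=[] Q1=[] Q2=[P3,P4]
t=35-41: P3@Q2 runs 6, rem=0, completes. Q0=[] Q1=[] Q2=[P4]
t=41-44: P4@Q2 runs 3, rem=0, completes. Q0=[] Q1=[] Q2=[]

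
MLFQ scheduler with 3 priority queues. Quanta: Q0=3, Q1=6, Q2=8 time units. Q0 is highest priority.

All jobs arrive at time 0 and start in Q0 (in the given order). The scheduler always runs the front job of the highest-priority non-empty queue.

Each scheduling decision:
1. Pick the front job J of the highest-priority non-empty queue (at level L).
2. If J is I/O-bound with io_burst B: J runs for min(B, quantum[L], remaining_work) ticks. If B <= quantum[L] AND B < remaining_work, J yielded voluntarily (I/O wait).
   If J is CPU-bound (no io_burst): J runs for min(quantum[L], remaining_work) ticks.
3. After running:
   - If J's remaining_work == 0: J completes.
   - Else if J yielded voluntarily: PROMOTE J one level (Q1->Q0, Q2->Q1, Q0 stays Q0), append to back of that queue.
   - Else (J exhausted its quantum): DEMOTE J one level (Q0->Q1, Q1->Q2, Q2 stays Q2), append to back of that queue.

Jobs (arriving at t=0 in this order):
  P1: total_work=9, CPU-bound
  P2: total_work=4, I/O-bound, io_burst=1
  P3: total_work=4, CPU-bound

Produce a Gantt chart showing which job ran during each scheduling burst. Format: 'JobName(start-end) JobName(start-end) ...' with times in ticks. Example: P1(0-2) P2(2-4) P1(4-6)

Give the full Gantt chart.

Answer: P1(0-3) P2(3-4) P3(4-7) P2(7-8) P2(8-9) P2(9-10) P1(10-16) P3(16-17)

Derivation:
t=0-3: P1@Q0 runs 3, rem=6, quantum used, demote→Q1. Q0=[P2,P3] Q1=[P1] Q2=[]
t=3-4: P2@Q0 runs 1, rem=3, I/O yield, promote→Q0. Q0=[P3,P2] Q1=[P1] Q2=[]
t=4-7: P3@Q0 runs 3, rem=1, quantum used, demote→Q1. Q0=[P2] Q1=[P1,P3] Q2=[]
t=7-8: P2@Q0 runs 1, rem=2, I/O yield, promote→Q0. Q0=[P2] Q1=[P1,P3] Q2=[]
t=8-9: P2@Q0 runs 1, rem=1, I/O yield, promote→Q0. Q0=[P2] Q1=[P1,P3] Q2=[]
t=9-10: P2@Q0 runs 1, rem=0, completes. Q0=[] Q1=[P1,P3] Q2=[]
t=10-16: P1@Q1 runs 6, rem=0, completes. Q0=[] Q1=[P3] Q2=[]
t=16-17: P3@Q1 runs 1, rem=0, completes. Q0=[] Q1=[] Q2=[]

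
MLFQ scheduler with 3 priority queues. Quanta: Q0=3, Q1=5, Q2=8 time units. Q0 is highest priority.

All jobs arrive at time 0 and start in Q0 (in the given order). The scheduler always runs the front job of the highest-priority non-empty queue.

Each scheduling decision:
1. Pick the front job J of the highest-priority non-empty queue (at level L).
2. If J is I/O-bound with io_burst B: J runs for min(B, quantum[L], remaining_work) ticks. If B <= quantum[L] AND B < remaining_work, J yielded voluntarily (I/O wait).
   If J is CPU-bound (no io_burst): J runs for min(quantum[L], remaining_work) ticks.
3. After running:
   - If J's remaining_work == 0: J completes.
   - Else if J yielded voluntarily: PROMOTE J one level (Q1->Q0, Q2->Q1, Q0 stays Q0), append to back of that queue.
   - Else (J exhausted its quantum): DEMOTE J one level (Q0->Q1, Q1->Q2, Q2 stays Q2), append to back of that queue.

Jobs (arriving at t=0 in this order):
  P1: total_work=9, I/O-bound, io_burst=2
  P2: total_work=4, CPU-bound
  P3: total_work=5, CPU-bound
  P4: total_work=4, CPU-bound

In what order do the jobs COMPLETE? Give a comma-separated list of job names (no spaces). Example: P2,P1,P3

t=0-2: P1@Q0 runs 2, rem=7, I/O yield, promote→Q0. Q0=[P2,P3,P4,P1] Q1=[] Q2=[]
t=2-5: P2@Q0 runs 3, rem=1, quantum used, demote→Q1. Q0=[P3,P4,P1] Q1=[P2] Q2=[]
t=5-8: P3@Q0 runs 3, rem=2, quantum used, demote→Q1. Q0=[P4,P1] Q1=[P2,P3] Q2=[]
t=8-11: P4@Q0 runs 3, rem=1, quantum used, demote→Q1. Q0=[P1] Q1=[P2,P3,P4] Q2=[]
t=11-13: P1@Q0 runs 2, rem=5, I/O yield, promote→Q0. Q0=[P1] Q1=[P2,P3,P4] Q2=[]
t=13-15: P1@Q0 runs 2, rem=3, I/O yield, promote→Q0. Q0=[P1] Q1=[P2,P3,P4] Q2=[]
t=15-17: P1@Q0 runs 2, rem=1, I/O yield, promote→Q0. Q0=[P1] Q1=[P2,P3,P4] Q2=[]
t=17-18: P1@Q0 runs 1, rem=0, completes. Q0=[] Q1=[P2,P3,P4] Q2=[]
t=18-19: P2@Q1 runs 1, rem=0, completes. Q0=[] Q1=[P3,P4] Q2=[]
t=19-21: P3@Q1 runs 2, rem=0, completes. Q0=[] Q1=[P4] Q2=[]
t=21-22: P4@Q1 runs 1, rem=0, completes. Q0=[] Q1=[] Q2=[]

Answer: P1,P2,P3,P4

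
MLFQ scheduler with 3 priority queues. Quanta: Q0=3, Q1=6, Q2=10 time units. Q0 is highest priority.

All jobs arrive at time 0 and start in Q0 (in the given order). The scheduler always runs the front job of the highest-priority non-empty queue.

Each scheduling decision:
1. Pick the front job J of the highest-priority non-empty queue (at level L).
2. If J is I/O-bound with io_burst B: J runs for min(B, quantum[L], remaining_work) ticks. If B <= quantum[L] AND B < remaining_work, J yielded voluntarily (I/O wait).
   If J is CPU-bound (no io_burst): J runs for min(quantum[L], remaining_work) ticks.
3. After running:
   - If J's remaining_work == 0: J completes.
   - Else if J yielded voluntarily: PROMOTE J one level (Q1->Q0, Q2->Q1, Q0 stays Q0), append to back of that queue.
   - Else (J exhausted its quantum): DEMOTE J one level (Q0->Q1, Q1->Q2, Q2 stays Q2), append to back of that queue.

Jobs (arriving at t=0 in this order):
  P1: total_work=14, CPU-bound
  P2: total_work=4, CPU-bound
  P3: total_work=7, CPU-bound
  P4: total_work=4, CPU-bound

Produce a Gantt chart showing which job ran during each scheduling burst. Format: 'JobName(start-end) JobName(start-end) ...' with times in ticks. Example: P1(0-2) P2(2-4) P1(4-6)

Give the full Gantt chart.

Answer: P1(0-3) P2(3-6) P3(6-9) P4(9-12) P1(12-18) P2(18-19) P3(19-23) P4(23-24) P1(24-29)

Derivation:
t=0-3: P1@Q0 runs 3, rem=11, quantum used, demote→Q1. Q0=[P2,P3,P4] Q1=[P1] Q2=[]
t=3-6: P2@Q0 runs 3, rem=1, quantum used, demote→Q1. Q0=[P3,P4] Q1=[P1,P2] Q2=[]
t=6-9: P3@Q0 runs 3, rem=4, quantum used, demote→Q1. Q0=[P4] Q1=[P1,P2,P3] Q2=[]
t=9-12: P4@Q0 runs 3, rem=1, quantum used, demote→Q1. Q0=[] Q1=[P1,P2,P3,P4] Q2=[]
t=12-18: P1@Q1 runs 6, rem=5, quantum used, demote→Q2. Q0=[] Q1=[P2,P3,P4] Q2=[P1]
t=18-19: P2@Q1 runs 1, rem=0, completes. Q0=[] Q1=[P3,P4] Q2=[P1]
t=19-23: P3@Q1 runs 4, rem=0, completes. Q0=[] Q1=[P4] Q2=[P1]
t=23-24: P4@Q1 runs 1, rem=0, completes. Q0=[] Q1=[] Q2=[P1]
t=24-29: P1@Q2 runs 5, rem=0, completes. Q0=[] Q1=[] Q2=[]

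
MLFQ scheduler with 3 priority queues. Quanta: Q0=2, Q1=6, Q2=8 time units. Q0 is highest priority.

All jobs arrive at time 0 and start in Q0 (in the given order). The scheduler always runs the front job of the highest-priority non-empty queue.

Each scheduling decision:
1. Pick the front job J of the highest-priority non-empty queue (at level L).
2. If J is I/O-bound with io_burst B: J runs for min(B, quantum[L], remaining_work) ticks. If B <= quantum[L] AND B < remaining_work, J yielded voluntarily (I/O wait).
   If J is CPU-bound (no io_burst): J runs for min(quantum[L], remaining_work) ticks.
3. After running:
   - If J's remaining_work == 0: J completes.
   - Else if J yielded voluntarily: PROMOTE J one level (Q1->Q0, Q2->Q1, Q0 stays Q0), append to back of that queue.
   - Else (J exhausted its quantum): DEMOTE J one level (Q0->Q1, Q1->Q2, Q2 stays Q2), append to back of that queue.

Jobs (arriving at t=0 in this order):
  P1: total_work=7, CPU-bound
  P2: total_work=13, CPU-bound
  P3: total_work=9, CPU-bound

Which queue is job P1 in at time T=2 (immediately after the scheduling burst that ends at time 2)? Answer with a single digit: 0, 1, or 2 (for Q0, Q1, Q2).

t=0-2: P1@Q0 runs 2, rem=5, quantum used, demote→Q1. Q0=[P2,P3] Q1=[P1] Q2=[]
t=2-4: P2@Q0 runs 2, rem=11, quantum used, demote→Q1. Q0=[P3] Q1=[P1,P2] Q2=[]
t=4-6: P3@Q0 runs 2, rem=7, quantum used, demote→Q1. Q0=[] Q1=[P1,P2,P3] Q2=[]
t=6-11: P1@Q1 runs 5, rem=0, completes. Q0=[] Q1=[P2,P3] Q2=[]
t=11-17: P2@Q1 runs 6, rem=5, quantum used, demote→Q2. Q0=[] Q1=[P3] Q2=[P2]
t=17-23: P3@Q1 runs 6, rem=1, quantum used, demote→Q2. Q0=[] Q1=[] Q2=[P2,P3]
t=23-28: P2@Q2 runs 5, rem=0, completes. Q0=[] Q1=[] Q2=[P3]
t=28-29: P3@Q2 runs 1, rem=0, completes. Q0=[] Q1=[] Q2=[]

Answer: 1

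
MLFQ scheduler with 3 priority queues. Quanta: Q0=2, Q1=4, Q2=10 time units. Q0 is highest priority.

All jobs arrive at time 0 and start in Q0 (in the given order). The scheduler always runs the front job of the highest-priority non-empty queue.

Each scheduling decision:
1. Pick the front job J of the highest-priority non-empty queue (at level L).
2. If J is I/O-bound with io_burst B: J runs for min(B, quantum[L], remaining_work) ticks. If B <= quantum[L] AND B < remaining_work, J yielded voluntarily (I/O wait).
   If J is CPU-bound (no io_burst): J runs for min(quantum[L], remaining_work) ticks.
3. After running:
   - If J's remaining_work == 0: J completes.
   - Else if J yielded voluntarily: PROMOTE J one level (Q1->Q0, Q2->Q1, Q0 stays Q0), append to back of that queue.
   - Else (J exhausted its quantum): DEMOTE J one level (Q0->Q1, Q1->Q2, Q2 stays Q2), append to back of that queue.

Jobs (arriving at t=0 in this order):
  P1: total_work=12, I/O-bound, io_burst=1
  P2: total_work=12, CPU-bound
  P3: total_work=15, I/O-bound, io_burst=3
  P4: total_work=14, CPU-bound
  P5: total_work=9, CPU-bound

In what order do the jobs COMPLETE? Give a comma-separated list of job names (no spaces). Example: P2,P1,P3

Answer: P1,P3,P2,P4,P5

Derivation:
t=0-1: P1@Q0 runs 1, rem=11, I/O yield, promote→Q0. Q0=[P2,P3,P4,P5,P1] Q1=[] Q2=[]
t=1-3: P2@Q0 runs 2, rem=10, quantum used, demote→Q1. Q0=[P3,P4,P5,P1] Q1=[P2] Q2=[]
t=3-5: P3@Q0 runs 2, rem=13, quantum used, demote→Q1. Q0=[P4,P5,P1] Q1=[P2,P3] Q2=[]
t=5-7: P4@Q0 runs 2, rem=12, quantum used, demote→Q1. Q0=[P5,P1] Q1=[P2,P3,P4] Q2=[]
t=7-9: P5@Q0 runs 2, rem=7, quantum used, demote→Q1. Q0=[P1] Q1=[P2,P3,P4,P5] Q2=[]
t=9-10: P1@Q0 runs 1, rem=10, I/O yield, promote→Q0. Q0=[P1] Q1=[P2,P3,P4,P5] Q2=[]
t=10-11: P1@Q0 runs 1, rem=9, I/O yield, promote→Q0. Q0=[P1] Q1=[P2,P3,P4,P5] Q2=[]
t=11-12: P1@Q0 runs 1, rem=8, I/O yield, promote→Q0. Q0=[P1] Q1=[P2,P3,P4,P5] Q2=[]
t=12-13: P1@Q0 runs 1, rem=7, I/O yield, promote→Q0. Q0=[P1] Q1=[P2,P3,P4,P5] Q2=[]
t=13-14: P1@Q0 runs 1, rem=6, I/O yield, promote→Q0. Q0=[P1] Q1=[P2,P3,P4,P5] Q2=[]
t=14-15: P1@Q0 runs 1, rem=5, I/O yield, promote→Q0. Q0=[P1] Q1=[P2,P3,P4,P5] Q2=[]
t=15-16: P1@Q0 runs 1, rem=4, I/O yield, promote→Q0. Q0=[P1] Q1=[P2,P3,P4,P5] Q2=[]
t=16-17: P1@Q0 runs 1, rem=3, I/O yield, promote→Q0. Q0=[P1] Q1=[P2,P3,P4,P5] Q2=[]
t=17-18: P1@Q0 runs 1, rem=2, I/O yield, promote→Q0. Q0=[P1] Q1=[P2,P3,P4,P5] Q2=[]
t=18-19: P1@Q0 runs 1, rem=1, I/O yield, promote→Q0. Q0=[P1] Q1=[P2,P3,P4,P5] Q2=[]
t=19-20: P1@Q0 runs 1, rem=0, completes. Q0=[] Q1=[P2,P3,P4,P5] Q2=[]
t=20-24: P2@Q1 runs 4, rem=6, quantum used, demote→Q2. Q0=[] Q1=[P3,P4,P5] Q2=[P2]
t=24-27: P3@Q1 runs 3, rem=10, I/O yield, promote→Q0. Q0=[P3] Q1=[P4,P5] Q2=[P2]
t=27-29: P3@Q0 runs 2, rem=8, quantum used, demote→Q1. Q0=[] Q1=[P4,P5,P3] Q2=[P2]
t=29-33: P4@Q1 runs 4, rem=8, quantum used, demote→Q2. Q0=[] Q1=[P5,P3] Q2=[P2,P4]
t=33-37: P5@Q1 runs 4, rem=3, quantum used, demote→Q2. Q0=[] Q1=[P3] Q2=[P2,P4,P5]
t=37-40: P3@Q1 runs 3, rem=5, I/O yield, promote→Q0. Q0=[P3] Q1=[] Q2=[P2,P4,P5]
t=40-42: P3@Q0 runs 2, rem=3, quantum used, demote→Q1. Q0=[] Q1=[P3] Q2=[P2,P4,P5]
t=42-45: P3@Q1 runs 3, rem=0, completes. Q0=[] Q1=[] Q2=[P2,P4,P5]
t=45-51: P2@Q2 runs 6, rem=0, completes. Q0=[] Q1=[] Q2=[P4,P5]
t=51-59: P4@Q2 runs 8, rem=0, completes. Q0=[] Q1=[] Q2=[P5]
t=59-62: P5@Q2 runs 3, rem=0, completes. Q0=[] Q1=[] Q2=[]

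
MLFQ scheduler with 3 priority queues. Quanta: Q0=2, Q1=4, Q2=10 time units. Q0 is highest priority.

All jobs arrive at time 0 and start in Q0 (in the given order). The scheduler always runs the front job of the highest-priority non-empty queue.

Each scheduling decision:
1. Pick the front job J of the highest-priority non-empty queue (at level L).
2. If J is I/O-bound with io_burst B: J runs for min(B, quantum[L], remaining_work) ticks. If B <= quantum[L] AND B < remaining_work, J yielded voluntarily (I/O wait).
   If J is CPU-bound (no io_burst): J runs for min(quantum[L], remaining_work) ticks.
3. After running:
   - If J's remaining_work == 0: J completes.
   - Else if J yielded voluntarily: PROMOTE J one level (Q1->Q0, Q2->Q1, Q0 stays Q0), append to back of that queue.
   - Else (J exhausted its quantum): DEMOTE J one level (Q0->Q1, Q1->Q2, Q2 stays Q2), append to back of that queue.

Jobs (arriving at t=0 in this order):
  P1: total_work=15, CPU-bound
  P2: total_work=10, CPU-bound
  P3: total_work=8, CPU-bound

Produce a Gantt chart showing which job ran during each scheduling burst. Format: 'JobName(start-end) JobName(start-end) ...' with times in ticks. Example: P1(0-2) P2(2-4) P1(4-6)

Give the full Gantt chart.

Answer: P1(0-2) P2(2-4) P3(4-6) P1(6-10) P2(10-14) P3(14-18) P1(18-27) P2(27-31) P3(31-33)

Derivation:
t=0-2: P1@Q0 runs 2, rem=13, quantum used, demote→Q1. Q0=[P2,P3] Q1=[P1] Q2=[]
t=2-4: P2@Q0 runs 2, rem=8, quantum used, demote→Q1. Q0=[P3] Q1=[P1,P2] Q2=[]
t=4-6: P3@Q0 runs 2, rem=6, quantum used, demote→Q1. Q0=[] Q1=[P1,P2,P3] Q2=[]
t=6-10: P1@Q1 runs 4, rem=9, quantum used, demote→Q2. Q0=[] Q1=[P2,P3] Q2=[P1]
t=10-14: P2@Q1 runs 4, rem=4, quantum used, demote→Q2. Q0=[] Q1=[P3] Q2=[P1,P2]
t=14-18: P3@Q1 runs 4, rem=2, quantum used, demote→Q2. Q0=[] Q1=[] Q2=[P1,P2,P3]
t=18-27: P1@Q2 runs 9, rem=0, completes. Q0=[] Q1=[] Q2=[P2,P3]
t=27-31: P2@Q2 runs 4, rem=0, completes. Q0=[] Q1=[] Q2=[P3]
t=31-33: P3@Q2 runs 2, rem=0, completes. Q0=[] Q1=[] Q2=[]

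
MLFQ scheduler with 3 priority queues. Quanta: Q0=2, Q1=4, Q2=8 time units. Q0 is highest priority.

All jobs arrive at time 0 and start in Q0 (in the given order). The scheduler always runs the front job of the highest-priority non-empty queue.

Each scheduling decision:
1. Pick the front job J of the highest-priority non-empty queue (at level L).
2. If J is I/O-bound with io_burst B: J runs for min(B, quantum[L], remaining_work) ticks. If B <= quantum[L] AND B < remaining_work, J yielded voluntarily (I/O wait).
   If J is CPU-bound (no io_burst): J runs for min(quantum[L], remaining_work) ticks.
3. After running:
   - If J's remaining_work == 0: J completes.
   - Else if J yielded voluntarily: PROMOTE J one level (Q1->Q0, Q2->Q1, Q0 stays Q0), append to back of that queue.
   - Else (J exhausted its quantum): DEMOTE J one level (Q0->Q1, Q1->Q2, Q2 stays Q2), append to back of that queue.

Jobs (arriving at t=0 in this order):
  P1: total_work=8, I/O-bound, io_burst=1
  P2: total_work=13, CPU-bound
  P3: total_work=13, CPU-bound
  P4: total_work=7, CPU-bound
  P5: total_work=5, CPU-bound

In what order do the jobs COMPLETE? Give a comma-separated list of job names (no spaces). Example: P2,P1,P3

Answer: P1,P5,P2,P3,P4

Derivation:
t=0-1: P1@Q0 runs 1, rem=7, I/O yield, promote→Q0. Q0=[P2,P3,P4,P5,P1] Q1=[] Q2=[]
t=1-3: P2@Q0 runs 2, rem=11, quantum used, demote→Q1. Q0=[P3,P4,P5,P1] Q1=[P2] Q2=[]
t=3-5: P3@Q0 runs 2, rem=11, quantum used, demote→Q1. Q0=[P4,P5,P1] Q1=[P2,P3] Q2=[]
t=5-7: P4@Q0 runs 2, rem=5, quantum used, demote→Q1. Q0=[P5,P1] Q1=[P2,P3,P4] Q2=[]
t=7-9: P5@Q0 runs 2, rem=3, quantum used, demote→Q1. Q0=[P1] Q1=[P2,P3,P4,P5] Q2=[]
t=9-10: P1@Q0 runs 1, rem=6, I/O yield, promote→Q0. Q0=[P1] Q1=[P2,P3,P4,P5] Q2=[]
t=10-11: P1@Q0 runs 1, rem=5, I/O yield, promote→Q0. Q0=[P1] Q1=[P2,P3,P4,P5] Q2=[]
t=11-12: P1@Q0 runs 1, rem=4, I/O yield, promote→Q0. Q0=[P1] Q1=[P2,P3,P4,P5] Q2=[]
t=12-13: P1@Q0 runs 1, rem=3, I/O yield, promote→Q0. Q0=[P1] Q1=[P2,P3,P4,P5] Q2=[]
t=13-14: P1@Q0 runs 1, rem=2, I/O yield, promote→Q0. Q0=[P1] Q1=[P2,P3,P4,P5] Q2=[]
t=14-15: P1@Q0 runs 1, rem=1, I/O yield, promote→Q0. Q0=[P1] Q1=[P2,P3,P4,P5] Q2=[]
t=15-16: P1@Q0 runs 1, rem=0, completes. Q0=[] Q1=[P2,P3,P4,P5] Q2=[]
t=16-20: P2@Q1 runs 4, rem=7, quantum used, demote→Q2. Q0=[] Q1=[P3,P4,P5] Q2=[P2]
t=20-24: P3@Q1 runs 4, rem=7, quantum used, demote→Q2. Q0=[] Q1=[P4,P5] Q2=[P2,P3]
t=24-28: P4@Q1 runs 4, rem=1, quantum used, demote→Q2. Q0=[] Q1=[P5] Q2=[P2,P3,P4]
t=28-31: P5@Q1 runs 3, rem=0, completes. Q0=[] Q1=[] Q2=[P2,P3,P4]
t=31-38: P2@Q2 runs 7, rem=0, completes. Q0=[] Q1=[] Q2=[P3,P4]
t=38-45: P3@Q2 runs 7, rem=0, completes. Q0=[] Q1=[] Q2=[P4]
t=45-46: P4@Q2 runs 1, rem=0, completes. Q0=[] Q1=[] Q2=[]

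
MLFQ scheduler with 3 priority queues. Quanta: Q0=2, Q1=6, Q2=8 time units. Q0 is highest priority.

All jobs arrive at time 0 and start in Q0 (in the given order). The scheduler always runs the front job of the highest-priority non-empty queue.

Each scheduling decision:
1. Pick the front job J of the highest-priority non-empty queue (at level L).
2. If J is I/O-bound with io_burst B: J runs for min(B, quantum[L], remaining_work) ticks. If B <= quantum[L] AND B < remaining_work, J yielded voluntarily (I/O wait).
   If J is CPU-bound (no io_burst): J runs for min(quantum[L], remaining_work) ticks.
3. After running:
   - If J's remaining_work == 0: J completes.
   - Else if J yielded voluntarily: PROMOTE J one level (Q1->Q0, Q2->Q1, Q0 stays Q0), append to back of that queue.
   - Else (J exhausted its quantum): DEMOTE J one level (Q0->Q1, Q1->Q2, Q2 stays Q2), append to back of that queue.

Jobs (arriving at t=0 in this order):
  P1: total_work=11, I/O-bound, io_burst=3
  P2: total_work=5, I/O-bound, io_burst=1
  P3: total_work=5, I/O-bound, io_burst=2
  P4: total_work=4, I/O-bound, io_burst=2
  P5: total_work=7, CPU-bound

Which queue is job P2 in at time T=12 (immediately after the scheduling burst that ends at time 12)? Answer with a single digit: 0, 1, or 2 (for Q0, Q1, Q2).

t=0-2: P1@Q0 runs 2, rem=9, quantum used, demote→Q1. Q0=[P2,P3,P4,P5] Q1=[P1] Q2=[]
t=2-3: P2@Q0 runs 1, rem=4, I/O yield, promote→Q0. Q0=[P3,P4,P5,P2] Q1=[P1] Q2=[]
t=3-5: P3@Q0 runs 2, rem=3, I/O yield, promote→Q0. Q0=[P4,P5,P2,P3] Q1=[P1] Q2=[]
t=5-7: P4@Q0 runs 2, rem=2, I/O yield, promote→Q0. Q0=[P5,P2,P3,P4] Q1=[P1] Q2=[]
t=7-9: P5@Q0 runs 2, rem=5, quantum used, demote→Q1. Q0=[P2,P3,P4] Q1=[P1,P5] Q2=[]
t=9-10: P2@Q0 runs 1, rem=3, I/O yield, promote→Q0. Q0=[P3,P4,P2] Q1=[P1,P5] Q2=[]
t=10-12: P3@Q0 runs 2, rem=1, I/O yield, promote→Q0. Q0=[P4,P2,P3] Q1=[P1,P5] Q2=[]
t=12-14: P4@Q0 runs 2, rem=0, completes. Q0=[P2,P3] Q1=[P1,P5] Q2=[]
t=14-15: P2@Q0 runs 1, rem=2, I/O yield, promote→Q0. Q0=[P3,P2] Q1=[P1,P5] Q2=[]
t=15-16: P3@Q0 runs 1, rem=0, completes. Q0=[P2] Q1=[P1,P5] Q2=[]
t=16-17: P2@Q0 runs 1, rem=1, I/O yield, promote→Q0. Q0=[P2] Q1=[P1,P5] Q2=[]
t=17-18: P2@Q0 runs 1, rem=0, completes. Q0=[] Q1=[P1,P5] Q2=[]
t=18-21: P1@Q1 runs 3, rem=6, I/O yield, promote→Q0. Q0=[P1] Q1=[P5] Q2=[]
t=21-23: P1@Q0 runs 2, rem=4, quantum used, demote→Q1. Q0=[] Q1=[P5,P1] Q2=[]
t=23-28: P5@Q1 runs 5, rem=0, completes. Q0=[] Q1=[P1] Q2=[]
t=28-31: P1@Q1 runs 3, rem=1, I/O yield, promote→Q0. Q0=[P1] Q1=[] Q2=[]
t=31-32: P1@Q0 runs 1, rem=0, completes. Q0=[] Q1=[] Q2=[]

Answer: 0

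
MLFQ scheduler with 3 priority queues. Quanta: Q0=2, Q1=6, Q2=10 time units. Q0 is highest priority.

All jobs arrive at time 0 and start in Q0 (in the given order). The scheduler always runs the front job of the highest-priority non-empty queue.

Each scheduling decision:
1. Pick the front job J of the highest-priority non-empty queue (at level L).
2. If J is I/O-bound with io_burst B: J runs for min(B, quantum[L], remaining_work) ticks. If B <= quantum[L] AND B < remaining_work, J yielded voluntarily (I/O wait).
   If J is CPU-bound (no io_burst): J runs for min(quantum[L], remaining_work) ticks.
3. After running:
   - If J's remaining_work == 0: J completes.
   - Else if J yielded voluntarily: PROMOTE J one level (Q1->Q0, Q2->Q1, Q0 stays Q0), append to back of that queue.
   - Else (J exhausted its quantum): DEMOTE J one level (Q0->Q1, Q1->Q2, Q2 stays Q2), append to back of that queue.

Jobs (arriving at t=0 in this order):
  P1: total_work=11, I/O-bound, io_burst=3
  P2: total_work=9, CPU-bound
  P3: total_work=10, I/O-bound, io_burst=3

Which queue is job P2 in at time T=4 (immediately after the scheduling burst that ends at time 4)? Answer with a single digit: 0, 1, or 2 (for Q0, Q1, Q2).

Answer: 1

Derivation:
t=0-2: P1@Q0 runs 2, rem=9, quantum used, demote→Q1. Q0=[P2,P3] Q1=[P1] Q2=[]
t=2-4: P2@Q0 runs 2, rem=7, quantum used, demote→Q1. Q0=[P3] Q1=[P1,P2] Q2=[]
t=4-6: P3@Q0 runs 2, rem=8, quantum used, demote→Q1. Q0=[] Q1=[P1,P2,P3] Q2=[]
t=6-9: P1@Q1 runs 3, rem=6, I/O yield, promote→Q0. Q0=[P1] Q1=[P2,P3] Q2=[]
t=9-11: P1@Q0 runs 2, rem=4, quantum used, demote→Q1. Q0=[] Q1=[P2,P3,P1] Q2=[]
t=11-17: P2@Q1 runs 6, rem=1, quantum used, demote→Q2. Q0=[] Q1=[P3,P1] Q2=[P2]
t=17-20: P3@Q1 runs 3, rem=5, I/O yield, promote→Q0. Q0=[P3] Q1=[P1] Q2=[P2]
t=20-22: P3@Q0 runs 2, rem=3, quantum used, demote→Q1. Q0=[] Q1=[P1,P3] Q2=[P2]
t=22-25: P1@Q1 runs 3, rem=1, I/O yield, promote→Q0. Q0=[P1] Q1=[P3] Q2=[P2]
t=25-26: P1@Q0 runs 1, rem=0, completes. Q0=[] Q1=[P3] Q2=[P2]
t=26-29: P3@Q1 runs 3, rem=0, completes. Q0=[] Q1=[] Q2=[P2]
t=29-30: P2@Q2 runs 1, rem=0, completes. Q0=[] Q1=[] Q2=[]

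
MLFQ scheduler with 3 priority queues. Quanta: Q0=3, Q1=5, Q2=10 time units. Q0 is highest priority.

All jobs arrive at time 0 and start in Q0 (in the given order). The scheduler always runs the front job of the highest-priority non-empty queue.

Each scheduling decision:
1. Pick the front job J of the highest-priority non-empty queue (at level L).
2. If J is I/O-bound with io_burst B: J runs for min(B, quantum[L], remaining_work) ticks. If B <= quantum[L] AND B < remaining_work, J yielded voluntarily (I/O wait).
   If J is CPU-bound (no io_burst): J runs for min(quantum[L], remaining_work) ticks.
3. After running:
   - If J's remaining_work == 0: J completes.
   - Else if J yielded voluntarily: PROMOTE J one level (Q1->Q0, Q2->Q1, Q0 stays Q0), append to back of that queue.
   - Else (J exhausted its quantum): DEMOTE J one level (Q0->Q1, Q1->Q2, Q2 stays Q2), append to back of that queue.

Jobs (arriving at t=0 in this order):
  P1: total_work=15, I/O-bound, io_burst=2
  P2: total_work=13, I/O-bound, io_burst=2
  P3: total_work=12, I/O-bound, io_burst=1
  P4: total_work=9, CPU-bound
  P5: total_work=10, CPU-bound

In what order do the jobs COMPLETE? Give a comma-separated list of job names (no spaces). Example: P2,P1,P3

Answer: P2,P1,P3,P4,P5

Derivation:
t=0-2: P1@Q0 runs 2, rem=13, I/O yield, promote→Q0. Q0=[P2,P3,P4,P5,P1] Q1=[] Q2=[]
t=2-4: P2@Q0 runs 2, rem=11, I/O yield, promote→Q0. Q0=[P3,P4,P5,P1,P2] Q1=[] Q2=[]
t=4-5: P3@Q0 runs 1, rem=11, I/O yield, promote→Q0. Q0=[P4,P5,P1,P2,P3] Q1=[] Q2=[]
t=5-8: P4@Q0 runs 3, rem=6, quantum used, demote→Q1. Q0=[P5,P1,P2,P3] Q1=[P4] Q2=[]
t=8-11: P5@Q0 runs 3, rem=7, quantum used, demote→Q1. Q0=[P1,P2,P3] Q1=[P4,P5] Q2=[]
t=11-13: P1@Q0 runs 2, rem=11, I/O yield, promote→Q0. Q0=[P2,P3,P1] Q1=[P4,P5] Q2=[]
t=13-15: P2@Q0 runs 2, rem=9, I/O yield, promote→Q0. Q0=[P3,P1,P2] Q1=[P4,P5] Q2=[]
t=15-16: P3@Q0 runs 1, rem=10, I/O yield, promote→Q0. Q0=[P1,P2,P3] Q1=[P4,P5] Q2=[]
t=16-18: P1@Q0 runs 2, rem=9, I/O yield, promote→Q0. Q0=[P2,P3,P1] Q1=[P4,P5] Q2=[]
t=18-20: P2@Q0 runs 2, rem=7, I/O yield, promote→Q0. Q0=[P3,P1,P2] Q1=[P4,P5] Q2=[]
t=20-21: P3@Q0 runs 1, rem=9, I/O yield, promote→Q0. Q0=[P1,P2,P3] Q1=[P4,P5] Q2=[]
t=21-23: P1@Q0 runs 2, rem=7, I/O yield, promote→Q0. Q0=[P2,P3,P1] Q1=[P4,P5] Q2=[]
t=23-25: P2@Q0 runs 2, rem=5, I/O yield, promote→Q0. Q0=[P3,P1,P2] Q1=[P4,P5] Q2=[]
t=25-26: P3@Q0 runs 1, rem=8, I/O yield, promote→Q0. Q0=[P1,P2,P3] Q1=[P4,P5] Q2=[]
t=26-28: P1@Q0 runs 2, rem=5, I/O yield, promote→Q0. Q0=[P2,P3,P1] Q1=[P4,P5] Q2=[]
t=28-30: P2@Q0 runs 2, rem=3, I/O yield, promote→Q0. Q0=[P3,P1,P2] Q1=[P4,P5] Q2=[]
t=30-31: P3@Q0 runs 1, rem=7, I/O yield, promote→Q0. Q0=[P1,P2,P3] Q1=[P4,P5] Q2=[]
t=31-33: P1@Q0 runs 2, rem=3, I/O yield, promote→Q0. Q0=[P2,P3,P1] Q1=[P4,P5] Q2=[]
t=33-35: P2@Q0 runs 2, rem=1, I/O yield, promote→Q0. Q0=[P3,P1,P2] Q1=[P4,P5] Q2=[]
t=35-36: P3@Q0 runs 1, rem=6, I/O yield, promote→Q0. Q0=[P1,P2,P3] Q1=[P4,P5] Q2=[]
t=36-38: P1@Q0 runs 2, rem=1, I/O yield, promote→Q0. Q0=[P2,P3,P1] Q1=[P4,P5] Q2=[]
t=38-39: P2@Q0 runs 1, rem=0, completes. Q0=[P3,P1] Q1=[P4,P5] Q2=[]
t=39-40: P3@Q0 runs 1, rem=5, I/O yield, promote→Q0. Q0=[P1,P3] Q1=[P4,P5] Q2=[]
t=40-41: P1@Q0 runs 1, rem=0, completes. Q0=[P3] Q1=[P4,P5] Q2=[]
t=41-42: P3@Q0 runs 1, rem=4, I/O yield, promote→Q0. Q0=[P3] Q1=[P4,P5] Q2=[]
t=42-43: P3@Q0 runs 1, rem=3, I/O yield, promote→Q0. Q0=[P3] Q1=[P4,P5] Q2=[]
t=43-44: P3@Q0 runs 1, rem=2, I/O yield, promote→Q0. Q0=[P3] Q1=[P4,P5] Q2=[]
t=44-45: P3@Q0 runs 1, rem=1, I/O yield, promote→Q0. Q0=[P3] Q1=[P4,P5] Q2=[]
t=45-46: P3@Q0 runs 1, rem=0, completes. Q0=[] Q1=[P4,P5] Q2=[]
t=46-51: P4@Q1 runs 5, rem=1, quantum used, demote→Q2. Q0=[] Q1=[P5] Q2=[P4]
t=51-56: P5@Q1 runs 5, rem=2, quantum used, demote→Q2. Q0=[] Q1=[] Q2=[P4,P5]
t=56-57: P4@Q2 runs 1, rem=0, completes. Q0=[] Q1=[] Q2=[P5]
t=57-59: P5@Q2 runs 2, rem=0, completes. Q0=[] Q1=[] Q2=[]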